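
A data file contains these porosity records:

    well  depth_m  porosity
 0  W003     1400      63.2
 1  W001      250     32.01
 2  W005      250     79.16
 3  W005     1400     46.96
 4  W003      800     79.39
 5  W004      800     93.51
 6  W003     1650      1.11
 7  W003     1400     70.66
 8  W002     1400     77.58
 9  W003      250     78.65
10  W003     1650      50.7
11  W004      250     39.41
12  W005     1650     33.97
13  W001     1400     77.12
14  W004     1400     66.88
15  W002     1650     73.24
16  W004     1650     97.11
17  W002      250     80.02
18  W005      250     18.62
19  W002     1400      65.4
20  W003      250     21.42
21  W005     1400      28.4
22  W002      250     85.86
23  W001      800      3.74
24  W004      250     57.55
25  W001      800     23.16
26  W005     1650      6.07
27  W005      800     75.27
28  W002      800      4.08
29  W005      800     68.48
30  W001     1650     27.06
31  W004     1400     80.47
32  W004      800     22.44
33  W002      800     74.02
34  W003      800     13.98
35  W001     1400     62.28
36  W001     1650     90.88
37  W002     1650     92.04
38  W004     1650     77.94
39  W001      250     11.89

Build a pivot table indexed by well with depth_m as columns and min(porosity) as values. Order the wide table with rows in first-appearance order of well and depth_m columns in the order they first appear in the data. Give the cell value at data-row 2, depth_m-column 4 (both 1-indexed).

With rows in first-appearance order of well, row 2 is well=W001. depth_m columns in first-appearance order: 1400, 250, 800, 1650; column 4 is 1650.
Long rows with well=W001, depth_m=1650: min(27.06, 90.88) = 27.06.

27.06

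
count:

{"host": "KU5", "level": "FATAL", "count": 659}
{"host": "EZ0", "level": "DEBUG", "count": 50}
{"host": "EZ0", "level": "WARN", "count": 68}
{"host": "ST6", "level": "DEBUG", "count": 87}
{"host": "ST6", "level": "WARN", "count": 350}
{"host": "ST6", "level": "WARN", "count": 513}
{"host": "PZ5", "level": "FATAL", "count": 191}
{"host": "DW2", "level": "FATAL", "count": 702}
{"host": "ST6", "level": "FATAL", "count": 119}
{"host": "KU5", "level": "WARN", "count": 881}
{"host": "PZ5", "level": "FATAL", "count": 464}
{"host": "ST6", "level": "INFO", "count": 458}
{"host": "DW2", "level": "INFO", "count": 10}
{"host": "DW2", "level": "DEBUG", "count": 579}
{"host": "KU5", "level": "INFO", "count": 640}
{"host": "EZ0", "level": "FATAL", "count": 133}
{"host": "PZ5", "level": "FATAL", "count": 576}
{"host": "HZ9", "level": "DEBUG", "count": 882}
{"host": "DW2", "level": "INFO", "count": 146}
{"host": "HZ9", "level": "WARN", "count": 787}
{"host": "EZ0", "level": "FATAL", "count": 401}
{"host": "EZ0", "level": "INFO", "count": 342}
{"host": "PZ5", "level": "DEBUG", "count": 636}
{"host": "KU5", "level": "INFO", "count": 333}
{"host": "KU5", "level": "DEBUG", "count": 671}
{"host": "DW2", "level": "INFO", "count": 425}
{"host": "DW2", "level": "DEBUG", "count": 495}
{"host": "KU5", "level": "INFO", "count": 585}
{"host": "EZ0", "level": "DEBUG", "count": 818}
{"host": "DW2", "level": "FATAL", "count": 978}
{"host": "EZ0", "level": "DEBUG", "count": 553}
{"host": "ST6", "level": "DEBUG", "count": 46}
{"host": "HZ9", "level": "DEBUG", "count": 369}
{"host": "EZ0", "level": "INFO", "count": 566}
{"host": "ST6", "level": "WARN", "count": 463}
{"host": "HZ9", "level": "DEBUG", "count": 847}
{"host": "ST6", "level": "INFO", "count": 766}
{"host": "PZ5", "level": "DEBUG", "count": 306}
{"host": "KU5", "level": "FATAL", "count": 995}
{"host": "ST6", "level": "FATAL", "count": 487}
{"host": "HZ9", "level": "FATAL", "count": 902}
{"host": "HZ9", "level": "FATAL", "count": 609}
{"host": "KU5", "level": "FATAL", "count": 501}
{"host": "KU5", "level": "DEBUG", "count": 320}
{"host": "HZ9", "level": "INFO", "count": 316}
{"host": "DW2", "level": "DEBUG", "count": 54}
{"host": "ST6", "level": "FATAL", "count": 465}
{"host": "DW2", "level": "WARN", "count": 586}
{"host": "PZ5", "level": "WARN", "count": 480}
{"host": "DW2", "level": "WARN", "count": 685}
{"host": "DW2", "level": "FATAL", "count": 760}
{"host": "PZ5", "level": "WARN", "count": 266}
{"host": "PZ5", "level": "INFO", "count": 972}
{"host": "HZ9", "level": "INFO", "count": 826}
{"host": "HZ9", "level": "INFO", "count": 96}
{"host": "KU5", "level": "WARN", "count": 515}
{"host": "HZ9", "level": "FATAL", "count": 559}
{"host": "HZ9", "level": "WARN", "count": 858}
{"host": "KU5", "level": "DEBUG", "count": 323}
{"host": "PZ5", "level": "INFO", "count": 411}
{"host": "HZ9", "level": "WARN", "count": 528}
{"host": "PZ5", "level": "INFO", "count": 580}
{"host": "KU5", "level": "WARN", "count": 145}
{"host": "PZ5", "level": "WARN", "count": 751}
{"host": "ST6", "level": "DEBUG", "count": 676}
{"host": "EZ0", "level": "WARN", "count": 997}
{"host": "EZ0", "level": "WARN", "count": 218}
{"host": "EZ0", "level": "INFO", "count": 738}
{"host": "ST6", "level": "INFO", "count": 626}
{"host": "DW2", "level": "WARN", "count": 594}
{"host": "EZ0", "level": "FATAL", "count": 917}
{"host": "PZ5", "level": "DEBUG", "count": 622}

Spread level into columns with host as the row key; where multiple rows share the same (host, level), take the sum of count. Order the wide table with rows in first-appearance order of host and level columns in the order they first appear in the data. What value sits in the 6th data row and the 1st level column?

2070

With rows in first-appearance order of host, row 6 is host=HZ9. level columns in first-appearance order: FATAL, DEBUG, WARN, INFO; column 1 is FATAL.
Long rows with host=HZ9, level=FATAL: 902 + 609 + 559 = 2070.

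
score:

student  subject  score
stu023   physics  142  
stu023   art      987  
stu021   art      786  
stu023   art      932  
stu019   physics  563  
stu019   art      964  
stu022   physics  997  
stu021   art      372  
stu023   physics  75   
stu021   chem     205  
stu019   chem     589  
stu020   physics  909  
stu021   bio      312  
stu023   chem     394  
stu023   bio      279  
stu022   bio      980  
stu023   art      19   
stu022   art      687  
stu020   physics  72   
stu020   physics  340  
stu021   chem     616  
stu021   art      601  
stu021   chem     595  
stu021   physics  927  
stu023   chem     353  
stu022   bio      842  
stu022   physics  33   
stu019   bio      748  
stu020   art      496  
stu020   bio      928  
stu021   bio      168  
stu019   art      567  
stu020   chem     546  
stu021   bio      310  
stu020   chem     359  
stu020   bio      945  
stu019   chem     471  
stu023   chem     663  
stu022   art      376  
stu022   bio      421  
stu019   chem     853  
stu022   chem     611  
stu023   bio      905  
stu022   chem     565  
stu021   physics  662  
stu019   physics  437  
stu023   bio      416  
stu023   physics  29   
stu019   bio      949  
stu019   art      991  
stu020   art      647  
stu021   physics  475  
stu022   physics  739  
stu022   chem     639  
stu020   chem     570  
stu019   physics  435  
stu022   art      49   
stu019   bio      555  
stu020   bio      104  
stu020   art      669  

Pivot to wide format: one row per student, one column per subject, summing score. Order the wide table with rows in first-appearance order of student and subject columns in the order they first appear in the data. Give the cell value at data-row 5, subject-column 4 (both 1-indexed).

1977

With rows in first-appearance order of student, row 5 is student=stu020. subject columns in first-appearance order: physics, art, chem, bio; column 4 is bio.
Long rows with student=stu020, subject=bio: 928 + 945 + 104 = 1977.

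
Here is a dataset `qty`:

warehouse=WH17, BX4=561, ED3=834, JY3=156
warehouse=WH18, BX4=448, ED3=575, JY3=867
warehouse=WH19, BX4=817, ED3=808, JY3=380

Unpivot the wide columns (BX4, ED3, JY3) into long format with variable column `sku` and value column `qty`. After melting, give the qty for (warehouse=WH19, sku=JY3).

380

Unpivoting turns each (warehouse, wide-column) pair into one long row.
The wide cell at row WH19, column JY3 holds 380, so the long row (WH19, JY3) has qty=380.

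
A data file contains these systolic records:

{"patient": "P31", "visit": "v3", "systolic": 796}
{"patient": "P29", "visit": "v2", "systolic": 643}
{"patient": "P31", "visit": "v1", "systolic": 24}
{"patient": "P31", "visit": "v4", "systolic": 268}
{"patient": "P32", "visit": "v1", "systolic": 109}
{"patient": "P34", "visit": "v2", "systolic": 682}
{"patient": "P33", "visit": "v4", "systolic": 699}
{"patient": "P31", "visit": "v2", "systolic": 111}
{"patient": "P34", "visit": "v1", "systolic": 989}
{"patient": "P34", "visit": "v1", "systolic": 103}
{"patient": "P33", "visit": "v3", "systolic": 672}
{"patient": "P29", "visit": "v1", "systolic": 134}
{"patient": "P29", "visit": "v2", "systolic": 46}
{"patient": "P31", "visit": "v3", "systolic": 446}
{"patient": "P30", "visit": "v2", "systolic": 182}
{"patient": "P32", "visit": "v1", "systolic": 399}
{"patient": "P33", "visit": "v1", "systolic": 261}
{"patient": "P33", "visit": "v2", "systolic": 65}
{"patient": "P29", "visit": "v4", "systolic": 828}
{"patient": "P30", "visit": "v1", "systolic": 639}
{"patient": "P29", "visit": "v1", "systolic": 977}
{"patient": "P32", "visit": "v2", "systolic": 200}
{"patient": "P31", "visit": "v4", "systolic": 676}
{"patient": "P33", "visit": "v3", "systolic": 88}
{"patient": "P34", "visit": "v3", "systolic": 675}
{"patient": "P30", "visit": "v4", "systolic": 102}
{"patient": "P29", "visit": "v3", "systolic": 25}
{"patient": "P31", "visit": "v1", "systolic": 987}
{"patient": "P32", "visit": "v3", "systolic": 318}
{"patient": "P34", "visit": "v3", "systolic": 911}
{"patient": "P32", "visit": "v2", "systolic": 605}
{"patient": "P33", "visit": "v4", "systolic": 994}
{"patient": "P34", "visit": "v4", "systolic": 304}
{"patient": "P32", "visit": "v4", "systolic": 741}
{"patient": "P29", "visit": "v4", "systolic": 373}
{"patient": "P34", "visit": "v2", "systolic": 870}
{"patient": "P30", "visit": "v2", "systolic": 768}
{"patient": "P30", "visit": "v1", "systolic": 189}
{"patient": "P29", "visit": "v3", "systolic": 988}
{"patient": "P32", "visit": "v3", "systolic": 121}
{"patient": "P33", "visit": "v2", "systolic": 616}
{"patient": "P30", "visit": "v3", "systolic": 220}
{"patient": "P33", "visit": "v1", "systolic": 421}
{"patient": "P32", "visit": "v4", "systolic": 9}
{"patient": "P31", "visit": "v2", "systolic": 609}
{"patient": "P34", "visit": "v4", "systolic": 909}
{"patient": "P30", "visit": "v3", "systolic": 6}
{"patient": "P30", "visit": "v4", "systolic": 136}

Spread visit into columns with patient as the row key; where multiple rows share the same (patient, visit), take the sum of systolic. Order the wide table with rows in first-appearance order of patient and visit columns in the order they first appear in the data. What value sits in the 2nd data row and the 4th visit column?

1201

With rows in first-appearance order of patient, row 2 is patient=P29. visit columns in first-appearance order: v3, v2, v1, v4; column 4 is v4.
Long rows with patient=P29, visit=v4: 828 + 373 = 1201.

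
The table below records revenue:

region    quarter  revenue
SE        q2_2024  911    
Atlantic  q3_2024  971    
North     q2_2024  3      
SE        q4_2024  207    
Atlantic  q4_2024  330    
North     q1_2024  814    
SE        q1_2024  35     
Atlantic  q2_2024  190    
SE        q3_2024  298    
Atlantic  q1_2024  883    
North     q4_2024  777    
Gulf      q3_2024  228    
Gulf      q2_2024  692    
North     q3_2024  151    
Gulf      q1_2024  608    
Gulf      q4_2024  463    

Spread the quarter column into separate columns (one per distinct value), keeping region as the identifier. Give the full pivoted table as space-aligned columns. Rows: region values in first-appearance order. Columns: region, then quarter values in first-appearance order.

region    q2_2024  q3_2024  q4_2024  q1_2024
SE        911      298      207      35     
Atlantic  190      971      330      883    
North     3        151      777      814    
Gulf      692      228      463      608    

Columns: region plus the 4 distinct quarter values (q2_2024, q3_2024, q4_2024, q1_2024).
For example, row SE column q2_2024 takes revenue=911 from the long row (SE, q2_2024).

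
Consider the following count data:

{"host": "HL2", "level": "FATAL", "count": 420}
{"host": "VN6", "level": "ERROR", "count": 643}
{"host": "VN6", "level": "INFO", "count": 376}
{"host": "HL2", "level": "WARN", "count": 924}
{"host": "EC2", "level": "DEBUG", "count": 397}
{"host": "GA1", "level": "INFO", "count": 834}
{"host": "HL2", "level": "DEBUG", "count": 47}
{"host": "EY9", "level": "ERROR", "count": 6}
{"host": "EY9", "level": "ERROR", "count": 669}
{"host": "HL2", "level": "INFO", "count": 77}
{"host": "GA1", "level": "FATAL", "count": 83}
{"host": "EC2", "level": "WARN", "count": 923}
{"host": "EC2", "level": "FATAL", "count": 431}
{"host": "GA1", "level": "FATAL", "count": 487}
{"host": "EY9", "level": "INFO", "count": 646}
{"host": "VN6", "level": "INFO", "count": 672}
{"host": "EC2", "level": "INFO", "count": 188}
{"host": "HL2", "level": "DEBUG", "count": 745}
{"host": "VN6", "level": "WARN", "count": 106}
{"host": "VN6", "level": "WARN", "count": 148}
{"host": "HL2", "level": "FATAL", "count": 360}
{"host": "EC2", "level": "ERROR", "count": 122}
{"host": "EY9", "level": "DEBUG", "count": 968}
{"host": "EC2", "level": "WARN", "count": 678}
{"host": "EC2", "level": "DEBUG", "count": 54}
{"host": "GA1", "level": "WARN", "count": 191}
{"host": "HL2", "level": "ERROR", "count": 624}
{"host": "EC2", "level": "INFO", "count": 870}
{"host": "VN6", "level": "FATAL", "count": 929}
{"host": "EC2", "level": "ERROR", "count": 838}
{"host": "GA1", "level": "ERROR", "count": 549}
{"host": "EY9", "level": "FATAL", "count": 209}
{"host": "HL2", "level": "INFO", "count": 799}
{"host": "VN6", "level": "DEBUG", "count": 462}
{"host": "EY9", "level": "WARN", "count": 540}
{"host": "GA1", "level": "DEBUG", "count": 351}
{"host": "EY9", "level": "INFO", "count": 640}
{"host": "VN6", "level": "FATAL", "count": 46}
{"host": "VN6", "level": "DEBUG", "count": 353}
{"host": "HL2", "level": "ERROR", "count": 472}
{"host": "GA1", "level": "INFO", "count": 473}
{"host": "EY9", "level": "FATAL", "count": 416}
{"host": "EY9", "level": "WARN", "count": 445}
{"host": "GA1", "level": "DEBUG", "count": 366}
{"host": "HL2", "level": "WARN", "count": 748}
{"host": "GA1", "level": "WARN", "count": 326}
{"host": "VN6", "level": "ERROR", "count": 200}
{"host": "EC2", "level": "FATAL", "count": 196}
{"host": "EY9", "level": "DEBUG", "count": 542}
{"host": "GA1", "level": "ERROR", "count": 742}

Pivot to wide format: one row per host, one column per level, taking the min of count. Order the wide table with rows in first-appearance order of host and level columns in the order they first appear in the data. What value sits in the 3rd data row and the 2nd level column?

With rows in first-appearance order of host, row 3 is host=EC2. level columns in first-appearance order: FATAL, ERROR, INFO, WARN, DEBUG; column 2 is ERROR.
Long rows with host=EC2, level=ERROR: min(122, 838) = 122.

122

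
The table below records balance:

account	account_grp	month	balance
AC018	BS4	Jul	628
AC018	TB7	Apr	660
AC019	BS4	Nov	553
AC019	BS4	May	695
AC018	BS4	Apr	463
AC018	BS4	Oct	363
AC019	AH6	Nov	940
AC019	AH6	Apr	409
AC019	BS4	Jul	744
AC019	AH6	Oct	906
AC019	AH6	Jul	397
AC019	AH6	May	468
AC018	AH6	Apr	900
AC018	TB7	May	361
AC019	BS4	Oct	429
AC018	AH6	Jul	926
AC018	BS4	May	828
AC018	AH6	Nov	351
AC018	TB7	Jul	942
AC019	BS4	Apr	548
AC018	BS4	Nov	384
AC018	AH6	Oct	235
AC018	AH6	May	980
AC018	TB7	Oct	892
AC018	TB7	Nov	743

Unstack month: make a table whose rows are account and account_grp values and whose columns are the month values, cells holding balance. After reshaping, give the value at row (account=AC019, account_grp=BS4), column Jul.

Wide layout: rows indexed by account and account_grp, columns are the 5 distinct month values (Jul, Apr, Nov, May, Oct).
Cell (account=AC019, account_grp=BS4, month=Jul) draws from the long row where account=AC019, account_grp=BS4 and month=Jul, which has balance=744.

744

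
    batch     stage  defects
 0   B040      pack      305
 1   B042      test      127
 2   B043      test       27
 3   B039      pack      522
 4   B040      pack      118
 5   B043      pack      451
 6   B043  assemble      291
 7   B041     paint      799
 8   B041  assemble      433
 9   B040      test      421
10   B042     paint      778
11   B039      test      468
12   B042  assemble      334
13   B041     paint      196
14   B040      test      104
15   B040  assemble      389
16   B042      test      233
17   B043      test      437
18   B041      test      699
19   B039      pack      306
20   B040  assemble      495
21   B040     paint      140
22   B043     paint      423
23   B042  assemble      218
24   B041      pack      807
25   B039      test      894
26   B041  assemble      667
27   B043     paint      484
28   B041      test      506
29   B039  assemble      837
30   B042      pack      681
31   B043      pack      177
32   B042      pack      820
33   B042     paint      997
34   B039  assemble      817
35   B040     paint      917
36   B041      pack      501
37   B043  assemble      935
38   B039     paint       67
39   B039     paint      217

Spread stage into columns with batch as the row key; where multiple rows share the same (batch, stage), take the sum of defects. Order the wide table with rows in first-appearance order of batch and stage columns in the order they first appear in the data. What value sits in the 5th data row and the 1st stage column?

1308

With rows in first-appearance order of batch, row 5 is batch=B041. stage columns in first-appearance order: pack, test, assemble, paint; column 1 is pack.
Long rows with batch=B041, stage=pack: 807 + 501 = 1308.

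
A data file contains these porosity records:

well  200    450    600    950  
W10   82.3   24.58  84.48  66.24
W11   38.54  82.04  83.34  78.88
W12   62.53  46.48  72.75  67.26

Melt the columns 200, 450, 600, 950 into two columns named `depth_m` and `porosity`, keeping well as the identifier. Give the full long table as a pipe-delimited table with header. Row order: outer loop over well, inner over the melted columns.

| well | depth_m | porosity |
| W10 | 200 | 82.3 |
| W10 | 450 | 24.58 |
| W10 | 600 | 84.48 |
| W10 | 950 | 66.24 |
| W11 | 200 | 38.54 |
| W11 | 450 | 82.04 |
| W11 | 600 | 83.34 |
| W11 | 950 | 78.88 |
| W12 | 200 | 62.53 |
| W12 | 450 | 46.48 |
| W12 | 600 | 72.75 |
| W12 | 950 | 67.26 |

Each (well, column) pair becomes one row: 3 × 4 = 12 rows.
For example, (W10, 200) → porosity=82.3.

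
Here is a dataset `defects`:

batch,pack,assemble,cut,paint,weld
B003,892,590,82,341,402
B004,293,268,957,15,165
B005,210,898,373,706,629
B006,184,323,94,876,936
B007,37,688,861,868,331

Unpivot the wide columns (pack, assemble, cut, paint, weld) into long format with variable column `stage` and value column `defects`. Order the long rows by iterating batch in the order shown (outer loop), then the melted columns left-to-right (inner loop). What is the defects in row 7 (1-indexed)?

25 rows total (5 × 5). Row 7: index ⌊(7-1)/5⌋ = 1 into batch → B004; (7-1) mod 5 = 1 into the melted columns → assemble.
So row 7 is (B004, assemble, 268); defects = 268.

268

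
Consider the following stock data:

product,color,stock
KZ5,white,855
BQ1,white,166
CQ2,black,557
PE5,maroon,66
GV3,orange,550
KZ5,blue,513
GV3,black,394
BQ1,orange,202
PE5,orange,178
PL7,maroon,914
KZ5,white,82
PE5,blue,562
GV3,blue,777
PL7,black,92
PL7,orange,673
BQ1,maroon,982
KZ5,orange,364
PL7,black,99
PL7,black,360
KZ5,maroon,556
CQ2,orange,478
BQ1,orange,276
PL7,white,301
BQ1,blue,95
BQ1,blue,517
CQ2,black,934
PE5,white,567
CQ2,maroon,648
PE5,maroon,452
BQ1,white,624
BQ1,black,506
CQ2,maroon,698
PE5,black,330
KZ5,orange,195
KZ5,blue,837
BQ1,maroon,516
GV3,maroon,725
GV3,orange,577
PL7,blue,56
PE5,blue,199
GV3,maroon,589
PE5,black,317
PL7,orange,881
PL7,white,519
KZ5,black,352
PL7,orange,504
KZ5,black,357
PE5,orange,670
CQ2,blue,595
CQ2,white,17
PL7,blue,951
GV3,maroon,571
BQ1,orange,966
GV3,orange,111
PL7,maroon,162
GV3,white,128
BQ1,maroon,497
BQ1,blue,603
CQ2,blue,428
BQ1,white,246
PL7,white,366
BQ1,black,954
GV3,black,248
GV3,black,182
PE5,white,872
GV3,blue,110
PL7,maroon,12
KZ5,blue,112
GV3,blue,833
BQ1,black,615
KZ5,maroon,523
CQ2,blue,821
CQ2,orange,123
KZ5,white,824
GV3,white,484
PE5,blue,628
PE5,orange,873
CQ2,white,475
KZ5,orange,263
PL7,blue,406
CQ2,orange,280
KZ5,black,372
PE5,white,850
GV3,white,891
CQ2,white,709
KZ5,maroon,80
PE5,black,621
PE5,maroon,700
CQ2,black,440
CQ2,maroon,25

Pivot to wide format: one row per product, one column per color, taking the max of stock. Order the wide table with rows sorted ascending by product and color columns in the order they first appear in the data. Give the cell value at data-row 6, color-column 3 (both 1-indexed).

914

With rows sorted ascending by product, row 6 is product=PL7. color columns in first-appearance order: white, black, maroon, orange, blue; column 3 is maroon.
Long rows with product=PL7, color=maroon: max(914, 162, 12) = 914.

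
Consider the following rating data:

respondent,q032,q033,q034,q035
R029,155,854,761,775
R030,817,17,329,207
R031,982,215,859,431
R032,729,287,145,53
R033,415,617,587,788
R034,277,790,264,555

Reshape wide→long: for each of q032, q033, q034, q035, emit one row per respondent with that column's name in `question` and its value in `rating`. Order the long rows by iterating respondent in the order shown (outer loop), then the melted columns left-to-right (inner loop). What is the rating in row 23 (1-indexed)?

24 rows total (6 × 4). Row 23: index ⌊(23-1)/4⌋ = 5 into respondent → R034; (23-1) mod 4 = 2 into the melted columns → q034.
So row 23 is (R034, q034, 264); rating = 264.

264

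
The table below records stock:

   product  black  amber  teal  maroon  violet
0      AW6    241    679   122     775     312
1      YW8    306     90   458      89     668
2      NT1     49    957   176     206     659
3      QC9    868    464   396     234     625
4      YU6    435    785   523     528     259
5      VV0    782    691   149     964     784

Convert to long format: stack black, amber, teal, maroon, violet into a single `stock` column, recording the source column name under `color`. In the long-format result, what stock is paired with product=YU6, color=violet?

Unpivoting turns each (product, wide-column) pair into one long row.
The wide cell at row YU6, column violet holds 259, so the long row (YU6, violet) has stock=259.

259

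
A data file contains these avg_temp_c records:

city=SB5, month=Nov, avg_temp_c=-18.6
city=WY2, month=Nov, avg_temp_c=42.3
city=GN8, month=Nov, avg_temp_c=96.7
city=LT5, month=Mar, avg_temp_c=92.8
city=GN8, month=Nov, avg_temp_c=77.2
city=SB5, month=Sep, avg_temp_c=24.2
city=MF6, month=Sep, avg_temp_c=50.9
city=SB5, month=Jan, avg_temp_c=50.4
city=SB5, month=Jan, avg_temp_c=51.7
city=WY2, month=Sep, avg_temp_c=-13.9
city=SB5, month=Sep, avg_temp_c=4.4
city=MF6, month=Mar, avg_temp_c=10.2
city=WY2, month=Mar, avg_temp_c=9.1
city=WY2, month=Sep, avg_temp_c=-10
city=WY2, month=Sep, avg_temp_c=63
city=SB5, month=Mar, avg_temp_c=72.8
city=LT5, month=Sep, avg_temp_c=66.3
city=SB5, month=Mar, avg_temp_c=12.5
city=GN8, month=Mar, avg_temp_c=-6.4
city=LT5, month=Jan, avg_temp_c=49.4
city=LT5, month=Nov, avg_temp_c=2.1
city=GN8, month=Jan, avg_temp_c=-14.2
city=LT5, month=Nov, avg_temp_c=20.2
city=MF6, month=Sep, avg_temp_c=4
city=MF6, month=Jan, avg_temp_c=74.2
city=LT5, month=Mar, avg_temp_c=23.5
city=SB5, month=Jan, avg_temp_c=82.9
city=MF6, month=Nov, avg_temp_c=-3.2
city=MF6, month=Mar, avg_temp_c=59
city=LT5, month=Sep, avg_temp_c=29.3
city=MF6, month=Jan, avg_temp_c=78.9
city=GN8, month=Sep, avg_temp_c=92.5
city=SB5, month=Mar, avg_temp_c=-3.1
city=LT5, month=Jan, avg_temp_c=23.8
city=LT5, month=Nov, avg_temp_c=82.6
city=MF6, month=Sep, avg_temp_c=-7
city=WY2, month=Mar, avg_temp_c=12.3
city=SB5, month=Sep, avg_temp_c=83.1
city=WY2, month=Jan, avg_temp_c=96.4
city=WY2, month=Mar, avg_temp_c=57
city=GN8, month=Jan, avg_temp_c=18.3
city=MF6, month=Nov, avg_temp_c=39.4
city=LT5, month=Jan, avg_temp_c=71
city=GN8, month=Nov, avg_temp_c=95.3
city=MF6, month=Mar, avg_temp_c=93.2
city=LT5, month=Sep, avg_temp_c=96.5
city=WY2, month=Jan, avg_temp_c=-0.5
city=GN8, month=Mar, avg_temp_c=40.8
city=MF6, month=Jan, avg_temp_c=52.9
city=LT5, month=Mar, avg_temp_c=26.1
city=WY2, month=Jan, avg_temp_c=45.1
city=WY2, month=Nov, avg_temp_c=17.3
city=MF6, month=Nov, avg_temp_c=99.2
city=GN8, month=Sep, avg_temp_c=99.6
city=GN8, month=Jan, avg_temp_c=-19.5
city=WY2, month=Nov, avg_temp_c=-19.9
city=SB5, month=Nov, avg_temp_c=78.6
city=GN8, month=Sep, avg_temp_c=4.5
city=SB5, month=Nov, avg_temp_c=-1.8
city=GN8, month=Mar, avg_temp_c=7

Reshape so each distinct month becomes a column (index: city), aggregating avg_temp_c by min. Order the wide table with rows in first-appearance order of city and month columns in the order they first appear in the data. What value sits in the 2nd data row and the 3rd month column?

With rows in first-appearance order of city, row 2 is city=WY2. month columns in first-appearance order: Nov, Mar, Sep, Jan; column 3 is Sep.
Long rows with city=WY2, month=Sep: min(-13.9, -10, 63) = -13.9.

-13.9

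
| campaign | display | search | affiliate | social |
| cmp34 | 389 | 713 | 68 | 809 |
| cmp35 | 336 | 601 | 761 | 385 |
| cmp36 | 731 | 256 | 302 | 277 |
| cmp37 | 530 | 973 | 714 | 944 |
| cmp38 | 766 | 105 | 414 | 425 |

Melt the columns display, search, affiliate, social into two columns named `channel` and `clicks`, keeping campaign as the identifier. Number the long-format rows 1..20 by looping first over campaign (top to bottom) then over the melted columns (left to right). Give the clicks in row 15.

714

20 rows total (5 × 4). Row 15: index ⌊(15-1)/4⌋ = 3 into campaign → cmp37; (15-1) mod 4 = 2 into the melted columns → affiliate.
So row 15 is (cmp37, affiliate, 714); clicks = 714.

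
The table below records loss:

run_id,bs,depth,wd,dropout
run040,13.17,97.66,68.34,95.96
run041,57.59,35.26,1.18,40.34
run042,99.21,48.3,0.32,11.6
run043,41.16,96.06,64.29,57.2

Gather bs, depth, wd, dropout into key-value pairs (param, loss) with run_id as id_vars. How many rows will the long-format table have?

4 run_id values × 4 melted columns = 16 rows.

16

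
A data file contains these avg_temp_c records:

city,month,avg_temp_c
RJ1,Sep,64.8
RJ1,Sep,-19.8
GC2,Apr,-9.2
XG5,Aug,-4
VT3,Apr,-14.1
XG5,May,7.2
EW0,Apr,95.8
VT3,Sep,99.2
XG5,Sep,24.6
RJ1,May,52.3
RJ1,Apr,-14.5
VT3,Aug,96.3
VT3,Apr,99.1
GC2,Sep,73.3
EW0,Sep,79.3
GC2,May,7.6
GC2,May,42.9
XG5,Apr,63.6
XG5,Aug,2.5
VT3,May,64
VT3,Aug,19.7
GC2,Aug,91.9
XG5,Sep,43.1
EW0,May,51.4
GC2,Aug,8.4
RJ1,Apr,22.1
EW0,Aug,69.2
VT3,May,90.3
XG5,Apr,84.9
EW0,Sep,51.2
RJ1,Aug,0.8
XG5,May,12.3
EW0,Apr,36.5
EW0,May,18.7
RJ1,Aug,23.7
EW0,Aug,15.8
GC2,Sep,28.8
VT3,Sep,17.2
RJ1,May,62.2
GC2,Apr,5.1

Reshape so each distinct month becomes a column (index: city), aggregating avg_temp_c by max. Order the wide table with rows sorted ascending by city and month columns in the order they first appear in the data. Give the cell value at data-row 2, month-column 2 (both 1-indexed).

With rows sorted ascending by city, row 2 is city=GC2. month columns in first-appearance order: Sep, Apr, Aug, May; column 2 is Apr.
Long rows with city=GC2, month=Apr: max(-9.2, 5.1) = 5.1.

5.1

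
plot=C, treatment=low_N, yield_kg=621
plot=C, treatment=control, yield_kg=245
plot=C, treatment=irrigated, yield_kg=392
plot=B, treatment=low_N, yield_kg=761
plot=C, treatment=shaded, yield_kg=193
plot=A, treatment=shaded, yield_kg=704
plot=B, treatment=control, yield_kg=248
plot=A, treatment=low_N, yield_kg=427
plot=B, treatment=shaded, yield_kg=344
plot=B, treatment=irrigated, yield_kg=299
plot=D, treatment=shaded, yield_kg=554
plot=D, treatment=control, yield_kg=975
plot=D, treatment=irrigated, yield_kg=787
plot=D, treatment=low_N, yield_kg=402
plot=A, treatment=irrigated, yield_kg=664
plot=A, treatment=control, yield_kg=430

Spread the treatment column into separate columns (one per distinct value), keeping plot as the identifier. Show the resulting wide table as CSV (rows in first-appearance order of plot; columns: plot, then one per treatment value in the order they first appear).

plot,low_N,control,irrigated,shaded
C,621,245,392,193
B,761,248,299,344
A,427,430,664,704
D,402,975,787,554

Columns: plot plus the 4 distinct treatment values (low_N, control, irrigated, shaded).
For example, row C column low_N takes yield_kg=621 from the long row (C, low_N).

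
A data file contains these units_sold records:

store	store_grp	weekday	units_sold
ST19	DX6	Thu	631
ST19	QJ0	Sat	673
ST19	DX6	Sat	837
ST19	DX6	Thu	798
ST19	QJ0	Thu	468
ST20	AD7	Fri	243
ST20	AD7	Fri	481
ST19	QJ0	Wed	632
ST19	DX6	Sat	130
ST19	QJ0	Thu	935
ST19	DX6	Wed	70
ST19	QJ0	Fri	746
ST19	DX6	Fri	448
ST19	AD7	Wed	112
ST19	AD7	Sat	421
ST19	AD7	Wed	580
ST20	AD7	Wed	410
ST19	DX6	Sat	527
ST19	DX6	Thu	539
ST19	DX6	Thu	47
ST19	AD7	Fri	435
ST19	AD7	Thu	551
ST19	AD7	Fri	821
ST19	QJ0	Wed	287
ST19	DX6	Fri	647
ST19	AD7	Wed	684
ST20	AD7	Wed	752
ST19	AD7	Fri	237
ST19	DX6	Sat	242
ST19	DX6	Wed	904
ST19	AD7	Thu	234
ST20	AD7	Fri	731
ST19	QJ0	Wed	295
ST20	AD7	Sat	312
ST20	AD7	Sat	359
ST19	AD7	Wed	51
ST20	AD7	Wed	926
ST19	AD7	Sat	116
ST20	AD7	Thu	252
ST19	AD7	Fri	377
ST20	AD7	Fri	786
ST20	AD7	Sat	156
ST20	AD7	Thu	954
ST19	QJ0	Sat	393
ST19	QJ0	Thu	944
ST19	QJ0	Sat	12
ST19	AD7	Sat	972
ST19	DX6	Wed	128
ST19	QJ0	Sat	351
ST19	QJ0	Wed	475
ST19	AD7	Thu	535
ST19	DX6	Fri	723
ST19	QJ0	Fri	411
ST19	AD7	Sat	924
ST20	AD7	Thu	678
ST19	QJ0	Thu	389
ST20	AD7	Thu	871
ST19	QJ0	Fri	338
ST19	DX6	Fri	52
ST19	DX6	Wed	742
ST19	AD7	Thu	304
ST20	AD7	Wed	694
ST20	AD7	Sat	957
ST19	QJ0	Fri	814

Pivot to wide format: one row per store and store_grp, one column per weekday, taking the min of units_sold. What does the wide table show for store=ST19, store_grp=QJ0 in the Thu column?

Rows with store=ST19, store_grp=QJ0 and weekday=Thu: units_sold values are 468, 935, 944, 389.
min(468, 935, 944, 389) = 389.

389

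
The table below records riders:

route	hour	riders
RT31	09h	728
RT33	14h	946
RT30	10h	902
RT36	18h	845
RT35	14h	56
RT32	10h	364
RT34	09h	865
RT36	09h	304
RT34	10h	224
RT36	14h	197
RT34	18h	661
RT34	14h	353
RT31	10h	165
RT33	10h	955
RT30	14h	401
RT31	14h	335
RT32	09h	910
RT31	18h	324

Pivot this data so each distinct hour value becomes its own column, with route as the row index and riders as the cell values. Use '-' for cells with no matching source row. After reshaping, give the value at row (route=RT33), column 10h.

The long row with route=RT33, hour=10h has riders=955.

955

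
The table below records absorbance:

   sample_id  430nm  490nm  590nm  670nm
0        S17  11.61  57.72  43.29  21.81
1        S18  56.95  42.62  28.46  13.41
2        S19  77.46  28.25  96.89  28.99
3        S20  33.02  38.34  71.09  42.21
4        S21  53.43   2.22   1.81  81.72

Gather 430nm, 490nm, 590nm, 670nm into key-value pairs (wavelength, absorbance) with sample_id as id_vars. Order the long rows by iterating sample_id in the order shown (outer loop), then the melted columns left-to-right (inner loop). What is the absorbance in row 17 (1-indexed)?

53.43

20 rows total (5 × 4). Row 17: index ⌊(17-1)/4⌋ = 4 into sample_id → S21; (17-1) mod 4 = 0 into the melted columns → 430nm.
So row 17 is (S21, 430nm, 53.43); absorbance = 53.43.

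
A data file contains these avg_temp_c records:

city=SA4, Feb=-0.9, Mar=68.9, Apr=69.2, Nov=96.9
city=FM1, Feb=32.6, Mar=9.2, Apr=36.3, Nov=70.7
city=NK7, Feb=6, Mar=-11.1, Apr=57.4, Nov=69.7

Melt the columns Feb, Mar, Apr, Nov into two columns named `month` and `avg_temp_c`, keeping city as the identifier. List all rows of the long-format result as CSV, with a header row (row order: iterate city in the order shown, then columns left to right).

Each (city, column) pair becomes one row: 3 × 4 = 12 rows.
For example, (SA4, Feb) → avg_temp_c=-0.9.

city,month,avg_temp_c
SA4,Feb,-0.9
SA4,Mar,68.9
SA4,Apr,69.2
SA4,Nov,96.9
FM1,Feb,32.6
FM1,Mar,9.2
FM1,Apr,36.3
FM1,Nov,70.7
NK7,Feb,6
NK7,Mar,-11.1
NK7,Apr,57.4
NK7,Nov,69.7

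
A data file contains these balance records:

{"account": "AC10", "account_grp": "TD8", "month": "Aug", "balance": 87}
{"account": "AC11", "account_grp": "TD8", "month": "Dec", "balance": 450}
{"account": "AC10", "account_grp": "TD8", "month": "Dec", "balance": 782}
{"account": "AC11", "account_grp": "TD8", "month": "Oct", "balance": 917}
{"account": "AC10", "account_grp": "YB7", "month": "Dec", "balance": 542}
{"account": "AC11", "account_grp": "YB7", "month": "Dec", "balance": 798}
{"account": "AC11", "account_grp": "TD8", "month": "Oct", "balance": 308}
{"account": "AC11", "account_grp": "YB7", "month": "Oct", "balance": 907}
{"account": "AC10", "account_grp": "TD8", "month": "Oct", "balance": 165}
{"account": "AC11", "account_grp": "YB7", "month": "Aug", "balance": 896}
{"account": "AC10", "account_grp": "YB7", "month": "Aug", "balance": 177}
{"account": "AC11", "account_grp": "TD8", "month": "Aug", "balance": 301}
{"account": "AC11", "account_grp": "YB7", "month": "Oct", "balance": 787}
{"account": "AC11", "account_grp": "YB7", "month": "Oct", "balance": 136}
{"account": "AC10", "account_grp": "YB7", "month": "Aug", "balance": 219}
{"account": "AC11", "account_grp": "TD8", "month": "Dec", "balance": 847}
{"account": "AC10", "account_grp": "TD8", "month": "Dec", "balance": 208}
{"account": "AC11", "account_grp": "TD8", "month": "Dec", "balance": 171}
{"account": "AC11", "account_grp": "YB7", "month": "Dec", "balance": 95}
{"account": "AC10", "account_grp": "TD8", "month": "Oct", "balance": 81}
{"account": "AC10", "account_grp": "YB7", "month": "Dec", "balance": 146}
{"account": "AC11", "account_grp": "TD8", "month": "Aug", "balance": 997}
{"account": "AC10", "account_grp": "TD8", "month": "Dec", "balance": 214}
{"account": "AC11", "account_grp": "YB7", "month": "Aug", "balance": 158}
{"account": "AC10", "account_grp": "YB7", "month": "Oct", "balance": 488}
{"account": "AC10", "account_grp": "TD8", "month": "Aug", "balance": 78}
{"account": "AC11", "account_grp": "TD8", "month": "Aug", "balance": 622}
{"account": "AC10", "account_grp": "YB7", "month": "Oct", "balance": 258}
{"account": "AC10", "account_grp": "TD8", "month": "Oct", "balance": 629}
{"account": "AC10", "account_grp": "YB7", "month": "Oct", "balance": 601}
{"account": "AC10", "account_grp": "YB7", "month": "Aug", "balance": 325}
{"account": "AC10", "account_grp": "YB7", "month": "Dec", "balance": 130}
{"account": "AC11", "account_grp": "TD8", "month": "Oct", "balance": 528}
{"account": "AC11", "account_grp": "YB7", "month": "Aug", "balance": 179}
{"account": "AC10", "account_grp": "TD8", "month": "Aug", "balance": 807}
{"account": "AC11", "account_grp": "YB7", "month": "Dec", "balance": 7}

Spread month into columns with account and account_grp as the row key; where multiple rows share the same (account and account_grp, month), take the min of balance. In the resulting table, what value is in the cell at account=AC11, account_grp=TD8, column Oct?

Rows with account=AC11, account_grp=TD8 and month=Oct: balance values are 917, 308, 528.
min(917, 308, 528) = 308.

308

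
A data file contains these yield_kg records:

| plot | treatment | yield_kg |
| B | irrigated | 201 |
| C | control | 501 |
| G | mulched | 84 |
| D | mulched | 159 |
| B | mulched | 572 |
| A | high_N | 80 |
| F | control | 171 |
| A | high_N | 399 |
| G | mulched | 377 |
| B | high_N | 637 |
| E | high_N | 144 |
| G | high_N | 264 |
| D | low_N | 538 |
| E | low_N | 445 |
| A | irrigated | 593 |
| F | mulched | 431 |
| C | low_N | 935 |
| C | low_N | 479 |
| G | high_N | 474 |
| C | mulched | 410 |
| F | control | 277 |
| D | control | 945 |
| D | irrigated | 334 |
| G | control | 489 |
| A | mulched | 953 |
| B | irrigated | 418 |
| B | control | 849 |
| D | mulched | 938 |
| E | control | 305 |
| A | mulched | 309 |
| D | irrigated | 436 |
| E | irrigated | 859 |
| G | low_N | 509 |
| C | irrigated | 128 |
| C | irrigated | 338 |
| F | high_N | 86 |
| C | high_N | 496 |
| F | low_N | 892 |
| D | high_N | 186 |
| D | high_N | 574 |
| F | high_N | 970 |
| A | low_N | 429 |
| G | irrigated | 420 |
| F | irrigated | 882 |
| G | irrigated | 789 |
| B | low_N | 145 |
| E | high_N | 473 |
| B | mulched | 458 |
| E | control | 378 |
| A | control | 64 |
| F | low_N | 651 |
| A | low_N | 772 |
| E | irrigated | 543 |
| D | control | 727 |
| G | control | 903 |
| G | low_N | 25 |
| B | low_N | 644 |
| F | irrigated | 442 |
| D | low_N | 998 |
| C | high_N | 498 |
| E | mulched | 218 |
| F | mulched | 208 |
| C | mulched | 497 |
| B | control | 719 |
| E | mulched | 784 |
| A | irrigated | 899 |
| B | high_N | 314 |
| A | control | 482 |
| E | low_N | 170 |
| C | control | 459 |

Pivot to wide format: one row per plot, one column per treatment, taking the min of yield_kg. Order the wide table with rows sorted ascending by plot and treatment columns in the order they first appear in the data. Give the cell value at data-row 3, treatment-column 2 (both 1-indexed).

With rows sorted ascending by plot, row 3 is plot=C. treatment columns in first-appearance order: irrigated, control, mulched, high_N, low_N; column 2 is control.
Long rows with plot=C, treatment=control: min(501, 459) = 459.

459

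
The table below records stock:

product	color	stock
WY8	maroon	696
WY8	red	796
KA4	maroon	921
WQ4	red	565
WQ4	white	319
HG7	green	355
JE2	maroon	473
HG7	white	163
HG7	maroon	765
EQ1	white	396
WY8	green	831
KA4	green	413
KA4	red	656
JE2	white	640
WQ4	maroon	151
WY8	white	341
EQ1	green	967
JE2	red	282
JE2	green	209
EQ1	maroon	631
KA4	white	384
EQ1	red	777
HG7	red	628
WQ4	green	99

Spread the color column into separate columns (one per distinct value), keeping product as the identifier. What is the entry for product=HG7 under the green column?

Wide layout: rows indexed by product, columns are the 4 distinct color values (maroon, red, white, green).
Cell (product=HG7, color=green) draws from the long row where product=HG7 and color=green, which has stock=355.

355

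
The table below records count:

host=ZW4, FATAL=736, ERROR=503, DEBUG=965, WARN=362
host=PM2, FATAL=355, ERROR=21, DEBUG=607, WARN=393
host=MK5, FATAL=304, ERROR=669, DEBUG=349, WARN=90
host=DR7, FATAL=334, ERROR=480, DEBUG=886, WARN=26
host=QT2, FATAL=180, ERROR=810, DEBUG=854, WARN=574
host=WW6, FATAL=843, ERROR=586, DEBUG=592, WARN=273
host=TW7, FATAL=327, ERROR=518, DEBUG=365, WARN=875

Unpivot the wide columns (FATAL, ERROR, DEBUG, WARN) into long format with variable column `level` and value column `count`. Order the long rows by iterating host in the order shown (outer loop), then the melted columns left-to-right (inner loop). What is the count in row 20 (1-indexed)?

574

28 rows total (7 × 4). Row 20: index ⌊(20-1)/4⌋ = 4 into host → QT2; (20-1) mod 4 = 3 into the melted columns → WARN.
So row 20 is (QT2, WARN, 574); count = 574.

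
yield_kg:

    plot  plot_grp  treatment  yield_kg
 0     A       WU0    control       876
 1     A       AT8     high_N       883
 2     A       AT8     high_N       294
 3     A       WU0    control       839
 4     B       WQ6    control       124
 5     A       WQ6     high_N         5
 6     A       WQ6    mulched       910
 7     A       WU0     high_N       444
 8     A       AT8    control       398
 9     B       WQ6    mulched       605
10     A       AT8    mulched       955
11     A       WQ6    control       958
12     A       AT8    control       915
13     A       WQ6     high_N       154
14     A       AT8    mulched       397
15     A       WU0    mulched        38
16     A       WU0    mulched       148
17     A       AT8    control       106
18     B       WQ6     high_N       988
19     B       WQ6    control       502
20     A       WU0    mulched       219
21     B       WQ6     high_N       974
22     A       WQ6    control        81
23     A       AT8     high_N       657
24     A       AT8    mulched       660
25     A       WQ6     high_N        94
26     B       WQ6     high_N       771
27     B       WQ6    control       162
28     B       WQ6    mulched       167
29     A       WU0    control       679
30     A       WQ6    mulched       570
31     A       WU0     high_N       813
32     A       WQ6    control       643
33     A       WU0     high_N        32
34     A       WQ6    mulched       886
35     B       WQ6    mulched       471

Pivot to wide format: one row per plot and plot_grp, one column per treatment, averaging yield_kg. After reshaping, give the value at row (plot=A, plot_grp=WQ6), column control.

560.67

Rows with plot=A, plot_grp=WQ6 and treatment=control: yield_kg values are 958, 81, 643.
(958 + 81 + 643) / 3 = 560.67.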